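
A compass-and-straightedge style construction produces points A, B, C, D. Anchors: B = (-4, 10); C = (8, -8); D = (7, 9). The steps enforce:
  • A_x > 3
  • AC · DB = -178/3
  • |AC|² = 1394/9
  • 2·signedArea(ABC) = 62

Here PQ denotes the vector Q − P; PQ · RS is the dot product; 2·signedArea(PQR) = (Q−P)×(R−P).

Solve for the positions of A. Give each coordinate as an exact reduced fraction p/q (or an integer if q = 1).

A = (11/3, 11/3)

1. A_x = 11/3  [2·signedArea(ABC) = 62 ∩ AC · DB = -178/3]
2. A_y = 11/3  [2·signedArea(ABC) = 62 ∩ AC · DB = -178/3]
   → A = (11/3, 11/3)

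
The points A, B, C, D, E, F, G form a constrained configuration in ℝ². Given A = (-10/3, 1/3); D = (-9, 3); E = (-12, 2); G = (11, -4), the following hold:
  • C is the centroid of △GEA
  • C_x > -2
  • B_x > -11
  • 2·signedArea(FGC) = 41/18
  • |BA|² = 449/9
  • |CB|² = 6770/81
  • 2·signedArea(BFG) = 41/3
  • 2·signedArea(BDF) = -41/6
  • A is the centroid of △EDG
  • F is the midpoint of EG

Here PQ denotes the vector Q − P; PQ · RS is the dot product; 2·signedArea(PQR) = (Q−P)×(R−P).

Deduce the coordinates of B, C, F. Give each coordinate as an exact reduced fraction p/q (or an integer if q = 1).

B = (-10, 8/3)
C = (-13/9, -5/9)
F = (-1/2, -1)

1. C_x = -13/9  [C is the centroid of △GEA]
2. C_y = -5/9  [C is the centroid of △GEA]
   → C = (-13/9, -5/9)
3. F_x = -1/2  [F is the midpoint of EG]
4. F_y = -1  [F is the midpoint of EG]
   → F = (-1/2, -1)
5. B_x = -10  [2·signedArea(BFG) = 41/3 ∩ 2·signedArea(BDF) = -41/6]
6. B_y = 8/3  [2·signedArea(BFG) = 41/3 ∩ 2·signedArea(BDF) = -41/6]
   → B = (-10, 8/3)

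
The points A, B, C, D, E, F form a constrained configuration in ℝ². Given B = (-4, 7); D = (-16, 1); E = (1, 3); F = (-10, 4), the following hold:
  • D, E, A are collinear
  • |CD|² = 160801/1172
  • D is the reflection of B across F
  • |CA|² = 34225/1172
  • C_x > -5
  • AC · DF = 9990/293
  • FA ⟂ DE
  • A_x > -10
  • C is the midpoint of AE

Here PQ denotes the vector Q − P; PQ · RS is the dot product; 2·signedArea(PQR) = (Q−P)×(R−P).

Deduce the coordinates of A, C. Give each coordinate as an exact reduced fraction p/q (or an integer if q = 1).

1. A_x = -2852/293  [D, E, A are collinear ∩ FA ⟂ DE]
2. A_y = 509/293  [D, E, A are collinear ∩ FA ⟂ DE]
   → A = (-2852/293, 509/293)
3. C_x = -2559/586  [C is the midpoint of AE]
4. C_y = 694/293  [C is the midpoint of AE]
   → C = (-2559/586, 694/293)

A = (-2852/293, 509/293)
C = (-2559/586, 694/293)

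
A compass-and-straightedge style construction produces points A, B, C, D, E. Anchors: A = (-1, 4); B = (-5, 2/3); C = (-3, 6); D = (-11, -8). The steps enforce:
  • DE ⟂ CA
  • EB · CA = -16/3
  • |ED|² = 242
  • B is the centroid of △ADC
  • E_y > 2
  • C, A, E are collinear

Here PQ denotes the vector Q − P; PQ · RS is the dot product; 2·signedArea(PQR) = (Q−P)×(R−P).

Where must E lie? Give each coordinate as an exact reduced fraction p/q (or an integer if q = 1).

1. E_x = 0  [C, A, E are collinear ∩ DE ⟂ CA]
2. E_y = 3  [C, A, E are collinear ∩ DE ⟂ CA]
   → E = (0, 3)

E = (0, 3)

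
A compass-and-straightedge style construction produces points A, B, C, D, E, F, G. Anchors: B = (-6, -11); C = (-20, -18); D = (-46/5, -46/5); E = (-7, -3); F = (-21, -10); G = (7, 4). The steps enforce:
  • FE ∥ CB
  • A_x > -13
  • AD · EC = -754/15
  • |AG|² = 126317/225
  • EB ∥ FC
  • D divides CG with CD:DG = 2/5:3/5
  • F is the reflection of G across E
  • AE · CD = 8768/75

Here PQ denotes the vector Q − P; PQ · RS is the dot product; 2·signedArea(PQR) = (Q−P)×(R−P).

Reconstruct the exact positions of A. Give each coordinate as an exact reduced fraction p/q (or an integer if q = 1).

A = (-181/15, -151/15)

1. A_x = -181/15  [AD · EC = -754/15 ∩ AE · CD = 8768/75]
2. A_y = -151/15  [AD · EC = -754/15 ∩ AE · CD = 8768/75]
   → A = (-181/15, -151/15)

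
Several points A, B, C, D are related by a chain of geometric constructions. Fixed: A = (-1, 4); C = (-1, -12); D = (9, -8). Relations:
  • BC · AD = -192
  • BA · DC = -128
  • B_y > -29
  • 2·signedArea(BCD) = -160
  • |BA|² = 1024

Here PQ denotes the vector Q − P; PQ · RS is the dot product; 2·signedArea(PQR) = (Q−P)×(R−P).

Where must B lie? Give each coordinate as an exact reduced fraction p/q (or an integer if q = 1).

B = (-1, -28)

1. B_x = -1  [BA · DC = -128 ∩ 2·signedArea(BCD) = -160]
2. B_y = -28  [BA · DC = -128 ∩ 2·signedArea(BCD) = -160]
   → B = (-1, -28)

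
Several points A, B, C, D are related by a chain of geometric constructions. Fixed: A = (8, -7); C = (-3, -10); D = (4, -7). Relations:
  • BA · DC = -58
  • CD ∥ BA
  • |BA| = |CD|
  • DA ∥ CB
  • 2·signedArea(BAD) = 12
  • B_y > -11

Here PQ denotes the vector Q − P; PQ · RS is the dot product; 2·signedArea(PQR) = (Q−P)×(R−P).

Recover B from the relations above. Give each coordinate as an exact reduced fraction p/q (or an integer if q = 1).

1. B_x = 1  [CD ∥ BA ∩ DA ∥ CB]
2. B_y = -10  [CD ∥ BA ∩ DA ∥ CB]
   → B = (1, -10)

B = (1, -10)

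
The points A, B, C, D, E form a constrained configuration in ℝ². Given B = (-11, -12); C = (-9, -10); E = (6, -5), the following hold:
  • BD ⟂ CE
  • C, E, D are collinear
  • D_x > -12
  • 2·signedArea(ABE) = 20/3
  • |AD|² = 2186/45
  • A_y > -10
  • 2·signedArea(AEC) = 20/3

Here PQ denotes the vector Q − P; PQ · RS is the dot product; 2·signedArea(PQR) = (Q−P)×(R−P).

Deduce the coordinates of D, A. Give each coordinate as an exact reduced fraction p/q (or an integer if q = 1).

1. D_x = -57/5  [C, E, D are collinear ∩ BD ⟂ CE]
2. D_y = -54/5  [C, E, D are collinear ∩ BD ⟂ CE]
   → D = (-57/5, -54/5)
3. A_x = -14/3  [2·signedArea(AEC) = 20/3 ∩ 2·signedArea(ABE) = 20/3]
4. A_y = -9  [2·signedArea(AEC) = 20/3 ∩ 2·signedArea(ABE) = 20/3]
   → A = (-14/3, -9)

A = (-14/3, -9)
D = (-57/5, -54/5)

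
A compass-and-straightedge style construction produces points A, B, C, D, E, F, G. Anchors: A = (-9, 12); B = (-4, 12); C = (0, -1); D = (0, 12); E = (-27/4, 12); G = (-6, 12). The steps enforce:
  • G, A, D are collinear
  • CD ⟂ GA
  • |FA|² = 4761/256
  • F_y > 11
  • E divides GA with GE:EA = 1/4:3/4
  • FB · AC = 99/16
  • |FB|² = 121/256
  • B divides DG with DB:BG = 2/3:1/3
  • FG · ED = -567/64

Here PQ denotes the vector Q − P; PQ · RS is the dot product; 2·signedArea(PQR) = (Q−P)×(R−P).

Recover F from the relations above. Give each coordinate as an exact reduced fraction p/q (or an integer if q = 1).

F = (-75/16, 12)

1. F_x = -75/16  [FB · AC = 99/16 ∩ FG · ED = -567/64]
2. F_y = 12  [FB · AC = 99/16 ∩ FG · ED = -567/64]
   → F = (-75/16, 12)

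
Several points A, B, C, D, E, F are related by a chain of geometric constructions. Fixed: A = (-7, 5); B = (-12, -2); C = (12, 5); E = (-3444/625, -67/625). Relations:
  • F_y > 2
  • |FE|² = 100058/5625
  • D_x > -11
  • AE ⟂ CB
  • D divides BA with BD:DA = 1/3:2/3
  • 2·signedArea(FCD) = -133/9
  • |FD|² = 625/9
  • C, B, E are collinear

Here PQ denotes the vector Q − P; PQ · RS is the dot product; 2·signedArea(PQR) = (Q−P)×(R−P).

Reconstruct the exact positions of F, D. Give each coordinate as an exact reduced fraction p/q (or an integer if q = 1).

1. D_x = -31/3  [D divides BA with BD:DA = 1/3:2/3]
2. D_y = 1/3  [D divides BA with BD:DA = 1/3:2/3]
   → D = (-31/3, 1/3)
3. F_x = -7/3  [line 14/3·x + -67/3·y + 634/9 = 0 ∩ |FE|² = 100058/5625]
4. F_y = 8/3  [line 14/3·x + -67/3·y + 634/9 = 0 ∩ |FE|² = 100058/5625]
   → F = (-7/3, 8/3)

D = (-31/3, 1/3)
F = (-7/3, 8/3)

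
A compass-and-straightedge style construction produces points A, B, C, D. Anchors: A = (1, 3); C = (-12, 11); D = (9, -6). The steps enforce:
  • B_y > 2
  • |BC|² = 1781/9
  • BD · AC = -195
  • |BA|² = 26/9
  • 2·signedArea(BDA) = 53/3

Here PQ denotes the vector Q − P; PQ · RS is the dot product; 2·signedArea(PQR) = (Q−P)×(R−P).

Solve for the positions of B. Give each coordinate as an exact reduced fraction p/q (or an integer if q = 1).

B = (-2/3, 8/3)

1. B_x = -2/3  [BD · AC = -195 ∩ 2·signedArea(BDA) = 53/3]
2. B_y = 8/3  [BD · AC = -195 ∩ 2·signedArea(BDA) = 53/3]
   → B = (-2/3, 8/3)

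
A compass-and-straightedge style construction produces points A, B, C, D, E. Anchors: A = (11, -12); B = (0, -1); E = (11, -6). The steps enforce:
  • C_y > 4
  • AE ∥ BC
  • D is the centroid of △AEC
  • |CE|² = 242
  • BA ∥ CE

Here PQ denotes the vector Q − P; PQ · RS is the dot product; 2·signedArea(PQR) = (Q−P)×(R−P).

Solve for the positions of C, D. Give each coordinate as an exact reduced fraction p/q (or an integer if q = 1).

1. C_x = 0  [BA ∥ CE ∩ AE ∥ BC]
2. C_y = 5  [BA ∥ CE ∩ AE ∥ BC]
   → C = (0, 5)
3. D_x = 22/3  [D is the centroid of △AEC]
4. D_y = -13/3  [D is the centroid of △AEC]
   → D = (22/3, -13/3)

C = (0, 5)
D = (22/3, -13/3)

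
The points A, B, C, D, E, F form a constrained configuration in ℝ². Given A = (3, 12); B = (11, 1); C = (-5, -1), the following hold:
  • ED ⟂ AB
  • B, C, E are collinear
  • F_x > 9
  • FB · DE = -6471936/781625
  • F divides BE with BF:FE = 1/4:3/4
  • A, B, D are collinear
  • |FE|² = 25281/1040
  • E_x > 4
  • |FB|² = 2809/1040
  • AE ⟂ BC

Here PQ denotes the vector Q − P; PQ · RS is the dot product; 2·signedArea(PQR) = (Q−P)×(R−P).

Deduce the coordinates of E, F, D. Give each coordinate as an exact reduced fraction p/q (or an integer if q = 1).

1. E_x = 291/65  [B, C, E are collinear ∩ AE ⟂ BC]
2. E_y = 12/65  [B, C, E are collinear ∩ AE ⟂ BC]
   → E = (291/65, 12/65)
3. F_x = 609/65  [F divides BE with BF:FE = 1/4:3/4]
4. F_y = 207/260  [F divides BE with BF:FE = 1/4:3/4]
   → F = (609/65, 207/260)
5. D_x = 109803/12025  [A, B, D are collinear ∩ ED ⟂ AB]
6. D_y = 42924/12025  [A, B, D are collinear ∩ ED ⟂ AB]
   → D = (109803/12025, 42924/12025)

D = (109803/12025, 42924/12025)
E = (291/65, 12/65)
F = (609/65, 207/260)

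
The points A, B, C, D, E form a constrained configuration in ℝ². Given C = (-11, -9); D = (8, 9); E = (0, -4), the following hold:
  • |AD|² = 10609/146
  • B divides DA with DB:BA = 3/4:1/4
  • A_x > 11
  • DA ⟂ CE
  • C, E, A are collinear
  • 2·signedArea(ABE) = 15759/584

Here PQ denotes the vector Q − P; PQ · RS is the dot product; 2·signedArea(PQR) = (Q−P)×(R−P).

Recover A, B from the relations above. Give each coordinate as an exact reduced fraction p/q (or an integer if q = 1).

A = (1683/146, 181/146)
B = (6217/584, 1857/584)

1. A_x = 1683/146  [C, E, A are collinear ∩ DA ⟂ CE]
2. A_y = 181/146  [C, E, A are collinear ∩ DA ⟂ CE]
   → A = (1683/146, 181/146)
3. B_x = 6217/584  [B divides DA with DB:BA = 3/4:1/4]
4. B_y = 1857/584  [B divides DA with DB:BA = 3/4:1/4]
   → B = (6217/584, 1857/584)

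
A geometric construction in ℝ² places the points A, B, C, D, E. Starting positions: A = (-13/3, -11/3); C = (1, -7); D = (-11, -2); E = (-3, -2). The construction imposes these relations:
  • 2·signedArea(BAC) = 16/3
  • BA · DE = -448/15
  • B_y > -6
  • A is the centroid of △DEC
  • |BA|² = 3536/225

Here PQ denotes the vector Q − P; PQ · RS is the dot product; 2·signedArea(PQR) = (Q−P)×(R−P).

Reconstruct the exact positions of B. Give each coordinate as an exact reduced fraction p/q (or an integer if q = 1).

B = (-3/5, -5)

1. B_x = -3/5  [BA · DE = -448/15 ∩ 2·signedArea(BAC) = 16/3]
2. B_y = -5  [BA · DE = -448/15 ∩ 2·signedArea(BAC) = 16/3]
   → B = (-3/5, -5)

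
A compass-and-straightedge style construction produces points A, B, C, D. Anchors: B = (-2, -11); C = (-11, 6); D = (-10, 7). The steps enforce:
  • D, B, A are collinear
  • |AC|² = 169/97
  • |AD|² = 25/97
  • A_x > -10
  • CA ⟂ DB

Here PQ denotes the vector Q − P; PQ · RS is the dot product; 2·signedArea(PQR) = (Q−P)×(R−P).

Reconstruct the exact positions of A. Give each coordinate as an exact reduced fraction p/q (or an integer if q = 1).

1. A_x = -950/97  [D, B, A are collinear ∩ CA ⟂ DB]
2. A_y = 634/97  [D, B, A are collinear ∩ CA ⟂ DB]
   → A = (-950/97, 634/97)

A = (-950/97, 634/97)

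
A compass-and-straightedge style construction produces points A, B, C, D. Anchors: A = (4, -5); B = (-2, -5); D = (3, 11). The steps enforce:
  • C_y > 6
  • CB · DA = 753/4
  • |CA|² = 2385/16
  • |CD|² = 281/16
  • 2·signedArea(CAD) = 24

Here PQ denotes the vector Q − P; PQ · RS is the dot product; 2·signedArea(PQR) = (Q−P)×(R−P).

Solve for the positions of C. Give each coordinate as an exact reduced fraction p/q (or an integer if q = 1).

C = (7/4, 7)

1. C_x = 7/4  [2·signedArea(CAD) = 24 ∩ CB · DA = 753/4]
2. C_y = 7  [2·signedArea(CAD) = 24 ∩ CB · DA = 753/4]
   → C = (7/4, 7)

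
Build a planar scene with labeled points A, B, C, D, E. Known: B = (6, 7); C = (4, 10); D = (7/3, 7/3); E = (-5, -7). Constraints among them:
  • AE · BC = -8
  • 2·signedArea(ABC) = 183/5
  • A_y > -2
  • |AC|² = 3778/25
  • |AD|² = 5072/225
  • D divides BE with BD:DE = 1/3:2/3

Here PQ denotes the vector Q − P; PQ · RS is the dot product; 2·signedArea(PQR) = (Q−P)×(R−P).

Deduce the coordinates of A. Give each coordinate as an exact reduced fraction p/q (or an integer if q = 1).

1. A_x = -3/5  [2·signedArea(ABC) = 183/5 ∩ AE · BC = -8]
2. A_y = -7/5  [2·signedArea(ABC) = 183/5 ∩ AE · BC = -8]
   → A = (-3/5, -7/5)

A = (-3/5, -7/5)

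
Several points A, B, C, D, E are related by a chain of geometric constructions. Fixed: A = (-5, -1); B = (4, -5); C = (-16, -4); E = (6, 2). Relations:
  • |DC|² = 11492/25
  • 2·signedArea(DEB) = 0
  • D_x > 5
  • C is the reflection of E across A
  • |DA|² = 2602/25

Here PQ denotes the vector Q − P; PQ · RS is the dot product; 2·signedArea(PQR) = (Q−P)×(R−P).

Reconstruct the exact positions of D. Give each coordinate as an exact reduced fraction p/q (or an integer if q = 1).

D = (26/5, -4/5)

1. D_x = 26/5  [line 7·x + -2·y + -38 = 0 ∩ |DA|² = 2602/25]
2. D_y = -4/5  [line 7·x + -2·y + -38 = 0 ∩ |DA|² = 2602/25]
   → D = (26/5, -4/5)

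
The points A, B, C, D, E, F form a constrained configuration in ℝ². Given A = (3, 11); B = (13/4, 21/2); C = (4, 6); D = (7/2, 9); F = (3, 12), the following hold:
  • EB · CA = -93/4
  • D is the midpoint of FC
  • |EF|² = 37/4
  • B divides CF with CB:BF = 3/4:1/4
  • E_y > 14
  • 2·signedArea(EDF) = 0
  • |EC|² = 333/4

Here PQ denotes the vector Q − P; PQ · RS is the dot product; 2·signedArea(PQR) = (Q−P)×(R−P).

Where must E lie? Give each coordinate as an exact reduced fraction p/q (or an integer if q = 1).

1. E_x = 5/2  [2·signedArea(EDF) = 0 ∩ EB · CA = -93/4]
2. E_y = 15  [2·signedArea(EDF) = 0 ∩ EB · CA = -93/4]
   → E = (5/2, 15)

E = (5/2, 15)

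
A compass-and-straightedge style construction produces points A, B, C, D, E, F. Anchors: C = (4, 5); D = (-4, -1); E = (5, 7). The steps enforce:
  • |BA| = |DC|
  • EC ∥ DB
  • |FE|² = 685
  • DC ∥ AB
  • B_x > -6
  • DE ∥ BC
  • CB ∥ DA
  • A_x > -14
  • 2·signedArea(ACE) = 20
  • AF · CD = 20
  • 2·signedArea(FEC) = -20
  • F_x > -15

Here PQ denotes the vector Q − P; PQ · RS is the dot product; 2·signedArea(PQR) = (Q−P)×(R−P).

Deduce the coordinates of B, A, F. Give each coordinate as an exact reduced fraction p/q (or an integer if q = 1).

A = (-13, -9)
B = (-5, -3)
F = (-14, -11)

1. B_x = -5  [DE ∥ BC ∩ EC ∥ DB]
2. B_y = -3  [DE ∥ BC ∩ EC ∥ DB]
   → B = (-5, -3)
3. A_x = -13  [DC ∥ AB ∩ CB ∥ DA]
4. A_y = -9  [DC ∥ AB ∩ CB ∥ DA]
   → A = (-13, -9)
5. F_x = -14  [2·signedArea(FEC) = -20 ∩ AF · CD = 20]
6. F_y = -11  [2·signedArea(FEC) = -20 ∩ AF · CD = 20]
   → F = (-14, -11)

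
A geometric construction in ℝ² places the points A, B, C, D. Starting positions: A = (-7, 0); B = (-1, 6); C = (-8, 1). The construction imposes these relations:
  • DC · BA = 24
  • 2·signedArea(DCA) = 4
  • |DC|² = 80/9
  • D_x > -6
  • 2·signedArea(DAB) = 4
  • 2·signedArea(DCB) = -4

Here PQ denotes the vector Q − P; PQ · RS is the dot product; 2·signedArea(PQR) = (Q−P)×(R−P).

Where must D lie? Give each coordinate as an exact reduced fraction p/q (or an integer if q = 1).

D = (-16/3, 7/3)

1. D_x = -16/3  [2·signedArea(DCB) = -4 ∩ DC · BA = 24]
2. D_y = 7/3  [2·signedArea(DCB) = -4 ∩ DC · BA = 24]
   → D = (-16/3, 7/3)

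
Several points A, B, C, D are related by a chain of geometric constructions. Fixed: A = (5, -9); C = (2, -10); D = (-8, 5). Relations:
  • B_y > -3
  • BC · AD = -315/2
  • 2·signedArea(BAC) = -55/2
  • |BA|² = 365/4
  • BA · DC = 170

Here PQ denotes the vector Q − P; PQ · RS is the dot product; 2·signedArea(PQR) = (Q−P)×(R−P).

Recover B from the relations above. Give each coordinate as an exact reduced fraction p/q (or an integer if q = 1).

1. B_x = -3/2  [BA · DC = 170 ∩ BC · AD = -315/2]
2. B_y = -2  [BA · DC = 170 ∩ BC · AD = -315/2]
   → B = (-3/2, -2)

B = (-3/2, -2)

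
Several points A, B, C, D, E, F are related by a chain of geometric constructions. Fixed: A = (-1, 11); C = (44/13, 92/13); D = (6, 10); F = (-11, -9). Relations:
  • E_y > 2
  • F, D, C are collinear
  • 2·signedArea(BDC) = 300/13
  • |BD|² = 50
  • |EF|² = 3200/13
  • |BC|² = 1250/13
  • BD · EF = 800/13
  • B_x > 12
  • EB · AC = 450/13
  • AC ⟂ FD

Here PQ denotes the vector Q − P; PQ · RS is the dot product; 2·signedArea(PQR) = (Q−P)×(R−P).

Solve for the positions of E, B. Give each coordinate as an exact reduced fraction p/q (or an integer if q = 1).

B = (13, 9)
E = (-7/13, 35/13)

1. B_x = 13  [line 38/13·x + -34/13·y + -188/13 = 0 ∩ |BC|² = 1250/13]
2. B_y = 9  [line 38/13·x + -34/13·y + -188/13 = 0 ∩ |BC|² = 1250/13]
   → B = (13, 9)
3. E_x = -7/13  [EB · AC = 450/13 ∩ BD · EF = 800/13]
4. E_y = 35/13  [EB · AC = 450/13 ∩ BD · EF = 800/13]
   → E = (-7/13, 35/13)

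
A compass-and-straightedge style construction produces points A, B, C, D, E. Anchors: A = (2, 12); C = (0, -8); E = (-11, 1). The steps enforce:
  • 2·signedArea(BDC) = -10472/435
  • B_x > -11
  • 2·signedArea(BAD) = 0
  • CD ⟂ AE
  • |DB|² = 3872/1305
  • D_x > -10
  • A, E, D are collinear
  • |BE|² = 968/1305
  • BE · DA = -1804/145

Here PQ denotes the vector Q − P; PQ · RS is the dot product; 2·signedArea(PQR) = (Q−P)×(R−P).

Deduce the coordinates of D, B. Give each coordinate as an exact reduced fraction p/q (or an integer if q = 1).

1. D_x = -1309/145  [A, E, D are collinear ∩ CD ⟂ AE]
2. D_y = 387/145  [A, E, D are collinear ∩ CD ⟂ AE]
   → D = (-1309/145, 387/145)
3. B_x = -4499/435  [2·signedArea(BAD) = 0 ∩ 2·signedArea(BDC) = -10472/435]
4. B_y = 677/435  [2·signedArea(BAD) = 0 ∩ 2·signedArea(BDC) = -10472/435]
   → B = (-4499/435, 677/435)

B = (-4499/435, 677/435)
D = (-1309/145, 387/145)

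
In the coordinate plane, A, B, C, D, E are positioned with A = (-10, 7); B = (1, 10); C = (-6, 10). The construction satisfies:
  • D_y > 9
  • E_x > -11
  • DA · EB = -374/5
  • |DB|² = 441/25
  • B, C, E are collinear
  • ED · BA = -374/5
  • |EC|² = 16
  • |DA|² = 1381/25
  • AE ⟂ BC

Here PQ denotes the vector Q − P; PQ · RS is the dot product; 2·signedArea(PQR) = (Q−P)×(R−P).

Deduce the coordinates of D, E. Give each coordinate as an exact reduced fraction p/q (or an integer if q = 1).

1. E_x = -10  [B, C, E are collinear ∩ AE ⟂ BC]
2. E_y = 10  [B, C, E are collinear ∩ AE ⟂ BC]
   → E = (-10, 10)
3. D_x = -16/5  [DA · EB = -374/5 ∩ ED · BA = -374/5]
4. D_y = 10  [DA · EB = -374/5 ∩ ED · BA = -374/5]
   → D = (-16/5, 10)

D = (-16/5, 10)
E = (-10, 10)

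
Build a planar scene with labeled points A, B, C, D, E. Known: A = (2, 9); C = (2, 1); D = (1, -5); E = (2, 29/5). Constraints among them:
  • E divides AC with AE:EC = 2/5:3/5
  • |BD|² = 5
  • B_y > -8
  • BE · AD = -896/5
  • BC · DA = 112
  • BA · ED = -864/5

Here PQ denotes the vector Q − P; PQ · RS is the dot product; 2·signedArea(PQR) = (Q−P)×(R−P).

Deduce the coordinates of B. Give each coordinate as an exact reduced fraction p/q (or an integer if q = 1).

B = (2, -7)

1. B_x = 2  [BA · ED = -864/5 ∩ BC · DA = 112]
2. B_y = -7  [BA · ED = -864/5 ∩ BC · DA = 112]
   → B = (2, -7)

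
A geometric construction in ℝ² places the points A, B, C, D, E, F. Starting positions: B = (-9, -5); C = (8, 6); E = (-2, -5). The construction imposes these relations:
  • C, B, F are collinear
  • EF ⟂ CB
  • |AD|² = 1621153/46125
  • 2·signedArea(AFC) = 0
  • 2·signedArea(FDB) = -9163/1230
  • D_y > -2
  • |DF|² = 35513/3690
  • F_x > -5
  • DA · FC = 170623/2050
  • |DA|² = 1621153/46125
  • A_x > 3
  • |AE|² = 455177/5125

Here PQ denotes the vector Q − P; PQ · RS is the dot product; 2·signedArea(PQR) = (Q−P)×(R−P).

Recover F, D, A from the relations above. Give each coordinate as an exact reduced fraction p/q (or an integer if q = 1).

A = (3253/1025, 2949/1025)
D = (-1, -4/3)
F = (-1667/410, -741/410)

1. F_x = -1667/410  [C, B, F are collinear ∩ EF ⟂ CB]
2. F_y = -741/410  [C, B, F are collinear ∩ EF ⟂ CB]
   → F = (-1667/410, -741/410)
3. D_x = -1  [line -1309/410·x + 2023/410·y + 833/246 = 0 ∩ |DF|² = 35513/3690]
4. D_y = -4/3  [line -1309/410·x + 2023/410·y + 833/246 = 0 ∩ |DF|² = 35513/3690]
   → D = (-1, -4/3)
5. A_x = 3253/1025  [DA · FC = 170623/2050 ∩ 2·signedArea(AFC) = 0]
6. A_y = 2949/1025  [DA · FC = 170623/2050 ∩ 2·signedArea(AFC) = 0]
   → A = (3253/1025, 2949/1025)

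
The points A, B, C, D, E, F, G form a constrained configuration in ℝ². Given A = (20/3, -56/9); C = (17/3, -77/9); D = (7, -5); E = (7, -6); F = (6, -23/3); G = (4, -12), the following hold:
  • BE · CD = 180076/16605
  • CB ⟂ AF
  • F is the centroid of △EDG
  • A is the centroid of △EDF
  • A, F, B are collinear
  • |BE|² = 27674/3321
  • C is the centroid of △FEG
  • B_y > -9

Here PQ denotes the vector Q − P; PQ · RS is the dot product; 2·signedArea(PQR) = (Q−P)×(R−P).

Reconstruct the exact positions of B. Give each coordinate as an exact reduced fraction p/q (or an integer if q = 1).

1. B_x = 3446/615  [A, F, B are collinear ∩ CB ⟂ AF]
2. B_y = -15731/1845  [A, F, B are collinear ∩ CB ⟂ AF]
   → B = (3446/615, -15731/1845)

B = (3446/615, -15731/1845)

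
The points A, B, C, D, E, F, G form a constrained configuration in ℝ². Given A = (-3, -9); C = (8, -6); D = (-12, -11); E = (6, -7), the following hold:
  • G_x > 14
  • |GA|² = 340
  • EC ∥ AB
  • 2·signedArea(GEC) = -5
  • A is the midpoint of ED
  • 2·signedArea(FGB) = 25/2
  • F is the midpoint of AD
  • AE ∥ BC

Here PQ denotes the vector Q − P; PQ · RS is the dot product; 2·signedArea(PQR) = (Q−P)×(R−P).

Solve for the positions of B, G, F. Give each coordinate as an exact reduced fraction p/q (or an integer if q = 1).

B = (-1, -8)
F = (-15/2, -10)
G = (15, -5)

1. B_x = -1  [AE ∥ BC ∩ EC ∥ AB]
2. B_y = -8  [AE ∥ BC ∩ EC ∥ AB]
   → B = (-1, -8)
3. G_x = 15  [line -1·x + 2·y + 25 = 0 ∩ |GA|² = 340]
4. G_y = -5  [line -1·x + 2·y + 25 = 0 ∩ |GA|² = 340]
   → G = (15, -5)
5. F_x = -15/2  [F is the midpoint of AD]
6. F_y = -10  [F is the midpoint of AD]
   → F = (-15/2, -10)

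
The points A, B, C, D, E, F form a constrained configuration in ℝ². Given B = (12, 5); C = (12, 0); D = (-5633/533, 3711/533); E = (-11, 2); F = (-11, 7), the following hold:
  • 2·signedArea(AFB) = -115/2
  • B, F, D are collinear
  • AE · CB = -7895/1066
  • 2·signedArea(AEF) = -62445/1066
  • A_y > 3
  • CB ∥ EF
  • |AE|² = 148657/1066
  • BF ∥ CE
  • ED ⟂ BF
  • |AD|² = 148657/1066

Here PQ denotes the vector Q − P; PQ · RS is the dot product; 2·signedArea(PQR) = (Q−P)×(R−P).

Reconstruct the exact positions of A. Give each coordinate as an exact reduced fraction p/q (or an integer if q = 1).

1. A_x = 763/1066  [2·signedArea(AEF) = -62445/1066 ∩ 2·signedArea(AFB) = -115/2]
2. A_y = 3711/1066  [2·signedArea(AEF) = -62445/1066 ∩ 2·signedArea(AFB) = -115/2]
   → A = (763/1066, 3711/1066)

A = (763/1066, 3711/1066)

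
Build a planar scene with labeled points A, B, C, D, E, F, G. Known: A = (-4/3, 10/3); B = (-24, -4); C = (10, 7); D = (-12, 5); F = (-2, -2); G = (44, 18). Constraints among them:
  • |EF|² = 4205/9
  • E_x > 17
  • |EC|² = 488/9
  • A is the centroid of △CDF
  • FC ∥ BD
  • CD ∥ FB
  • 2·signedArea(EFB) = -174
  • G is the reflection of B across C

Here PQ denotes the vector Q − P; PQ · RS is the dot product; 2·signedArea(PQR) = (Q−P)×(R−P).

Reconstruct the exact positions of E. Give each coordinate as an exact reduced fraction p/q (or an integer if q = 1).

E = (52/3, 23/3)

1. E_x = 52/3  [line 2·x + -22·y + 134 = 0 ∩ |EC|² = 488/9]
2. E_y = 23/3  [line 2·x + -22·y + 134 = 0 ∩ |EC|² = 488/9]
   → E = (52/3, 23/3)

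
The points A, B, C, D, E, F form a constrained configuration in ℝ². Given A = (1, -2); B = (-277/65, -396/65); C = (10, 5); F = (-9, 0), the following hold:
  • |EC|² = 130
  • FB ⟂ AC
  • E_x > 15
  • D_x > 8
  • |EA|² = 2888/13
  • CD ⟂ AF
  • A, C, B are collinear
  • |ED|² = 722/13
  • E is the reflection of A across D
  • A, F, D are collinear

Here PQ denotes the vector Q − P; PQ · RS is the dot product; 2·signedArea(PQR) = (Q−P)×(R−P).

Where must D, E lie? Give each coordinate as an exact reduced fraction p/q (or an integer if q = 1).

D = (108/13, -45/13)
E = (203/13, -64/13)

1. D_x = 108/13  [A, F, D are collinear ∩ CD ⟂ AF]
2. D_y = -45/13  [A, F, D are collinear ∩ CD ⟂ AF]
   → D = (108/13, -45/13)
3. E_x = 203/13  [E is the reflection of A across D]
4. E_y = -64/13  [E is the reflection of A across D]
   → E = (203/13, -64/13)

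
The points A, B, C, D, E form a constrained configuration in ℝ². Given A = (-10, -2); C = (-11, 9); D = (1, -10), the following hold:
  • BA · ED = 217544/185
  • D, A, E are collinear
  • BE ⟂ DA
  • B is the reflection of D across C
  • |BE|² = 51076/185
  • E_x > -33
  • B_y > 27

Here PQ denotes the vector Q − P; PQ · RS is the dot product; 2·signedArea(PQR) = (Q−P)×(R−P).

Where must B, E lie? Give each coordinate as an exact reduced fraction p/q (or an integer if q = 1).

1. B_x = -23  [B is the reflection of D across C]
2. B_y = 28  [B is the reflection of D across C]
   → B = (-23, 28)
3. E_x = -6063/185  [D, A, E are collinear ∩ BE ⟂ DA]
4. E_y = 2694/185  [D, A, E are collinear ∩ BE ⟂ DA]
   → E = (-6063/185, 2694/185)

B = (-23, 28)
E = (-6063/185, 2694/185)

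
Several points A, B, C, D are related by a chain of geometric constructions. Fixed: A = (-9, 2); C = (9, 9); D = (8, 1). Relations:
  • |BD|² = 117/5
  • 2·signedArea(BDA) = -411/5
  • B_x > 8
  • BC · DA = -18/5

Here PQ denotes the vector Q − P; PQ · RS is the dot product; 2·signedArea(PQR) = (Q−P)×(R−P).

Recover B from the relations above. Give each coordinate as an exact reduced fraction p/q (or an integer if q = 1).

1. B_x = 43/5  [BC · DA = -18/5 ∩ 2·signedArea(BDA) = -411/5]
2. B_y = 29/5  [BC · DA = -18/5 ∩ 2·signedArea(BDA) = -411/5]
   → B = (43/5, 29/5)

B = (43/5, 29/5)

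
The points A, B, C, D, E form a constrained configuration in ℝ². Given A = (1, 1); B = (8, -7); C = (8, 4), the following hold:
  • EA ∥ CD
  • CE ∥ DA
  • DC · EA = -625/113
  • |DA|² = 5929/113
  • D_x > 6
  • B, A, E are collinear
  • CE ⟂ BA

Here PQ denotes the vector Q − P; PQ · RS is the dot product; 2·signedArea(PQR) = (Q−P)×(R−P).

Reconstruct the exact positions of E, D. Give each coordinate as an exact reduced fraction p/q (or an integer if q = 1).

D = (729/113, 652/113)
E = (288/113, -87/113)

1. E_x = 288/113  [B, A, E are collinear ∩ CE ⟂ BA]
2. E_y = -87/113  [B, A, E are collinear ∩ CE ⟂ BA]
   → E = (288/113, -87/113)
3. D_x = 729/113  [CE ∥ DA ∩ EA ∥ CD]
4. D_y = 652/113  [CE ∥ DA ∩ EA ∥ CD]
   → D = (729/113, 652/113)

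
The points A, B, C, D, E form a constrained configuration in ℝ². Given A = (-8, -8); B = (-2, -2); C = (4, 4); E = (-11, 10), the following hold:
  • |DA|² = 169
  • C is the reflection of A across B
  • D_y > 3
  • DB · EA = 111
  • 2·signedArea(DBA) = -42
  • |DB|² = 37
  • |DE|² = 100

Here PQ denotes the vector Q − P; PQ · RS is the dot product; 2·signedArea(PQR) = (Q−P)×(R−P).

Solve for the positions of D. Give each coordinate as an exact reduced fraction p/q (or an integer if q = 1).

1. D_x = -3  [DB · EA = 111 ∩ 2·signedArea(DBA) = -42]
2. D_y = 4  [DB · EA = 111 ∩ 2·signedArea(DBA) = -42]
   → D = (-3, 4)

D = (-3, 4)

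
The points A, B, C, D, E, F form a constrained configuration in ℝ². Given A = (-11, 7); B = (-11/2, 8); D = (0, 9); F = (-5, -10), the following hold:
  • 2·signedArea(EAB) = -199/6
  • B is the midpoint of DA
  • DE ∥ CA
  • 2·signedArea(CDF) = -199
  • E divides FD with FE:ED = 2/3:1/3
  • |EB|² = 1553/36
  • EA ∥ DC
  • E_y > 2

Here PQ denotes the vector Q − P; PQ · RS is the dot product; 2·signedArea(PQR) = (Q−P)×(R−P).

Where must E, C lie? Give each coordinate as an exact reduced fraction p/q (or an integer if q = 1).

C = (-28/3, 40/3)
E = (-5/3, 8/3)

1. E_x = -5/3  [E divides FD with FE:ED = 2/3:1/3]
2. E_y = 8/3  [E divides FD with FE:ED = 2/3:1/3]
   → E = (-5/3, 8/3)
3. C_x = -28/3  [DE ∥ CA ∩ EA ∥ DC]
4. C_y = 40/3  [DE ∥ CA ∩ EA ∥ DC]
   → C = (-28/3, 40/3)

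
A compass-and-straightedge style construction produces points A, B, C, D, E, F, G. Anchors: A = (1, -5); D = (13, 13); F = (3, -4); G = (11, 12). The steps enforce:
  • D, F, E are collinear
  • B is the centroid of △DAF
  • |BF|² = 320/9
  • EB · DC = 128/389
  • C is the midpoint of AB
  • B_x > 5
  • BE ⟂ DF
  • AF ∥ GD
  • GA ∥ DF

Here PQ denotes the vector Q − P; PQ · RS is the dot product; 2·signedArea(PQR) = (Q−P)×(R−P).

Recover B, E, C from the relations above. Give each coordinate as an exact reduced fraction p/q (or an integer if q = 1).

B = (17/3, 4/3)
C = (10/3, -11/6)
E = (7021/1167, 1316/1167)

1. B_x = 17/3  [B is the centroid of △DAF]
2. B_y = 4/3  [B is the centroid of △DAF]
   → B = (17/3, 4/3)
3. E_x = 7021/1167  [D, F, E are collinear ∩ BE ⟂ DF]
4. E_y = 1316/1167  [D, F, E are collinear ∩ BE ⟂ DF]
   → E = (7021/1167, 1316/1167)
5. C_x = 10/3  [C is the midpoint of AB]
6. C_y = -11/6  [C is the midpoint of AB]
   → C = (10/3, -11/6)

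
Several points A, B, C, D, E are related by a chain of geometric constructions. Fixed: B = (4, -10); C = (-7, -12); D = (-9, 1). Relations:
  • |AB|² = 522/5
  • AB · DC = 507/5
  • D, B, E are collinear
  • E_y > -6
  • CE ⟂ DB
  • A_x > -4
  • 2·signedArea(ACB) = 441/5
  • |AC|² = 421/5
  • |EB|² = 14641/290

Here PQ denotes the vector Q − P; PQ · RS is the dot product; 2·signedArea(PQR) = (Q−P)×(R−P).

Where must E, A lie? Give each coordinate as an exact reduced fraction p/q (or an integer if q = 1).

1. E_x = -413/290  [D, B, E are collinear ∩ CE ⟂ DB]
2. E_y = -1569/290  [D, B, E are collinear ∩ CE ⟂ DB]
   → E = (-413/290, -1569/290)
3. A_x = -19/5  [AB · DC = 507/5 ∩ 2·signedArea(ACB) = 441/5]
4. A_y = -17/5  [AB · DC = 507/5 ∩ 2·signedArea(ACB) = 441/5]
   → A = (-19/5, -17/5)

A = (-19/5, -17/5)
E = (-413/290, -1569/290)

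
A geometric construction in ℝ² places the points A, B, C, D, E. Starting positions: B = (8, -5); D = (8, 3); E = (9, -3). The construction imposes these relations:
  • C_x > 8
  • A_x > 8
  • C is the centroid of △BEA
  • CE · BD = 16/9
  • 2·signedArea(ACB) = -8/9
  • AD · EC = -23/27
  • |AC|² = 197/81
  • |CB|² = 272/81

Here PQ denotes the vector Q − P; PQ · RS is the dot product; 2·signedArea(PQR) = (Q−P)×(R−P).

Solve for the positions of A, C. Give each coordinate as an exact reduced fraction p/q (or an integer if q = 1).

A = (25/3, -5/3)
C = (76/9, -29/9)

1. C_y = -29/9  [CE · BD = 16/9]
2. C_x = 76/9  [|CB|² = 272/81]
   → C = (76/9, -29/9)
3. A_x = 25/3  [AD · EC = -23/27 ∩ C is the centroid of △BEA]
4. A_y = -5/3  [AD · EC = -23/27 ∩ C is the centroid of △BEA]
   → A = (25/3, -5/3)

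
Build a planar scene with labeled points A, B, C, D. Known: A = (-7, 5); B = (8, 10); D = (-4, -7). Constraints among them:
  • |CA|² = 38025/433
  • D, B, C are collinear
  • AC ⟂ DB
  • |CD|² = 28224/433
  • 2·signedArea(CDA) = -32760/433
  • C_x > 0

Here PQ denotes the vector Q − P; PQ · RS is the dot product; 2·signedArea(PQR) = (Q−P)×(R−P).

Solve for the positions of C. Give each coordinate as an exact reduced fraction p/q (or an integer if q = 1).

1. C_x = 284/433  [D, B, C are collinear ∩ AC ⟂ DB]
2. C_y = -175/433  [D, B, C are collinear ∩ AC ⟂ DB]
   → C = (284/433, -175/433)

C = (284/433, -175/433)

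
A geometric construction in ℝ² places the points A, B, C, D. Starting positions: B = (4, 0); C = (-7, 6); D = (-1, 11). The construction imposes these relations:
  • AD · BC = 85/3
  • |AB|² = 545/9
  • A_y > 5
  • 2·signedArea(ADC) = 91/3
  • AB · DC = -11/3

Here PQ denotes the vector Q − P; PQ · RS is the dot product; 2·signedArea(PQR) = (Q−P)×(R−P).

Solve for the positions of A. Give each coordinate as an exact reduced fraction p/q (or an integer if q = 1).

A = (-4/3, 17/3)

1. A_x = -4/3  [AD · BC = 85/3 ∩ AB · DC = -11/3]
2. A_y = 17/3  [AD · BC = 85/3 ∩ AB · DC = -11/3]
   → A = (-4/3, 17/3)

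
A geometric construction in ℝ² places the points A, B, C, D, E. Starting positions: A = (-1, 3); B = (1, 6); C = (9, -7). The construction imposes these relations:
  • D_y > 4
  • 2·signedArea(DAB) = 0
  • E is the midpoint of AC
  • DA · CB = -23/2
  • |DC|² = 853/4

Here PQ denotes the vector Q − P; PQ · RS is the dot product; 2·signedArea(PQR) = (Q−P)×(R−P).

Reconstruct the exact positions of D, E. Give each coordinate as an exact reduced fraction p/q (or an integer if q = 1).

D = (0, 9/2)
E = (4, -2)

1. D_x = 0  [2·signedArea(DAB) = 0 ∩ DA · CB = -23/2]
2. D_y = 9/2  [2·signedArea(DAB) = 0 ∩ DA · CB = -23/2]
   → D = (0, 9/2)
3. E_x = 4  [E is the midpoint of AC]
4. E_y = -2  [E is the midpoint of AC]
   → E = (4, -2)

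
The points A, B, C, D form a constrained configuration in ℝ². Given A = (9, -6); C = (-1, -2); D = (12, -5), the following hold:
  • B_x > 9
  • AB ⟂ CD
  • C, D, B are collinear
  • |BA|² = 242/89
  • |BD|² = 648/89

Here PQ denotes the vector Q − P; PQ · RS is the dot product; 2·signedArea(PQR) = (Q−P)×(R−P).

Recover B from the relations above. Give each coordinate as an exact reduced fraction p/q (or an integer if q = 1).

B = (834/89, -391/89)

1. B_x = 834/89  [C, D, B are collinear ∩ AB ⟂ CD]
2. B_y = -391/89  [C, D, B are collinear ∩ AB ⟂ CD]
   → B = (834/89, -391/89)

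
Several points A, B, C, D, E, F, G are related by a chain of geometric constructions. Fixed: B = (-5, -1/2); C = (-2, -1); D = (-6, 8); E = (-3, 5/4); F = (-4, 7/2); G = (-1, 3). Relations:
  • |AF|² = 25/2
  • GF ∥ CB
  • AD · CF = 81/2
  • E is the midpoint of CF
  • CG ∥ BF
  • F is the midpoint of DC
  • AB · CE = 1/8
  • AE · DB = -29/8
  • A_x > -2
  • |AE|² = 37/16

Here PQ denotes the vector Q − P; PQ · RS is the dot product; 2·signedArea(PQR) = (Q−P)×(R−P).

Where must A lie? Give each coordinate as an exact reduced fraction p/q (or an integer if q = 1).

A = (-3/2, 1)

1. A_x = -3/2  [AD · CF = 81/2 ∩ AE · DB = -29/8]
2. A_y = 1  [AD · CF = 81/2 ∩ AE · DB = -29/8]
   → A = (-3/2, 1)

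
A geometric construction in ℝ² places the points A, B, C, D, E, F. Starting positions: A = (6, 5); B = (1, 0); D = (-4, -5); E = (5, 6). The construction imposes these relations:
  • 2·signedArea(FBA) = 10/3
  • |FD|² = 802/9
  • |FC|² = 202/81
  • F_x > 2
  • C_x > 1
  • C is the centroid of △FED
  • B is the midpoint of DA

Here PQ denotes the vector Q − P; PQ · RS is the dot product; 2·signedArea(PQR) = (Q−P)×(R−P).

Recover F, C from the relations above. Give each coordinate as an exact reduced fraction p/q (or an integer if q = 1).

C = (10/9, 1)
F = (7/3, 2)

1. F_x = 7/3  [line -5·x + 5·y + 5/3 = 0 ∩ |FD|² = 802/9]
2. F_y = 2  [line -5·x + 5·y + 5/3 = 0 ∩ |FD|² = 802/9]
   → F = (7/3, 2)
3. C_x = 10/9  [C is the centroid of △FED]
4. C_y = 1  [C is the centroid of △FED]
   → C = (10/9, 1)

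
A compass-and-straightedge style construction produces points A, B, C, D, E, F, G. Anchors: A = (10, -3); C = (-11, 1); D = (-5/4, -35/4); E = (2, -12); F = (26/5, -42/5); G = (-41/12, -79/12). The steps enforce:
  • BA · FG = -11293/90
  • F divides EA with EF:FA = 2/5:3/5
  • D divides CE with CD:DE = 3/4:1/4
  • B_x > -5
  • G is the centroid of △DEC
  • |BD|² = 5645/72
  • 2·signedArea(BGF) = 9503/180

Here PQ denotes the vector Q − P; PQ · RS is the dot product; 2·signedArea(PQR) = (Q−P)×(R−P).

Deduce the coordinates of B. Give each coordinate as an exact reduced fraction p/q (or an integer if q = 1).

1. B_x = -4  [2·signedArea(BGF) = 9503/180 ∩ BA · FG = -11293/90]
2. B_y = -1/3  [2·signedArea(BGF) = 9503/180 ∩ BA · FG = -11293/90]
   → B = (-4, -1/3)

B = (-4, -1/3)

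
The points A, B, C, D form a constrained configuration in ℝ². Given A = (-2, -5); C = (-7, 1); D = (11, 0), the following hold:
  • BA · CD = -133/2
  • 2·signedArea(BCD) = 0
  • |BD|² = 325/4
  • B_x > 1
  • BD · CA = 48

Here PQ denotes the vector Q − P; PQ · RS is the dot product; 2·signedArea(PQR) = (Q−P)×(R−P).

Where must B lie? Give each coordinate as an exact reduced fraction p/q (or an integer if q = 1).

1. B_x = 2  [2·signedArea(BCD) = 0 ∩ BD · CA = 48]
2. B_y = 1/2  [2·signedArea(BCD) = 0 ∩ BD · CA = 48]
   → B = (2, 1/2)

B = (2, 1/2)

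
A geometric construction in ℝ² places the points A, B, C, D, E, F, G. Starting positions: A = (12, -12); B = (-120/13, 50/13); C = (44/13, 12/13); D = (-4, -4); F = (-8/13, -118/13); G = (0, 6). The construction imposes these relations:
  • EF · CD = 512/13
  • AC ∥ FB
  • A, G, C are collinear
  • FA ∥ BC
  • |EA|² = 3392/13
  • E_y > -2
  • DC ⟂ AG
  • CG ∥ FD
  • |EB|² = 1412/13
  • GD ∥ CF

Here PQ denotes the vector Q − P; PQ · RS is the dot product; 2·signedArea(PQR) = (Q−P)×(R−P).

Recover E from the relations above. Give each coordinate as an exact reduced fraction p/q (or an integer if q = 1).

1. E_x = -4/13  [line 96/13·x + 64/13·y + 128/13 = 0 ∩ |EA|² = 3392/13]
2. E_y = -20/13  [line 96/13·x + 64/13·y + 128/13 = 0 ∩ |EA|² = 3392/13]
   → E = (-4/13, -20/13)

E = (-4/13, -20/13)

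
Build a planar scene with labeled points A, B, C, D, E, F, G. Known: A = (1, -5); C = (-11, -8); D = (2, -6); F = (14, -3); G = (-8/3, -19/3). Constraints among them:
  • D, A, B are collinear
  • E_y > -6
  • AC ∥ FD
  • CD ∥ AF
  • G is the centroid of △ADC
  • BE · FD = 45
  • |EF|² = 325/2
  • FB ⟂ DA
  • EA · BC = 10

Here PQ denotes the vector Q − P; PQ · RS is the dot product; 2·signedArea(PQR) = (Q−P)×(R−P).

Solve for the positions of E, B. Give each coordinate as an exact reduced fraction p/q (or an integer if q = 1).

B = (13/2, -21/2)
E = (3/2, -11/2)

1. B_x = 13/2  [D, A, B are collinear ∩ FB ⟂ DA]
2. B_y = -21/2  [D, A, B are collinear ∩ FB ⟂ DA]
   → B = (13/2, -21/2)
3. E_x = 3/2  [EA · BC = 10 ∩ BE · FD = 45]
4. E_y = -11/2  [EA · BC = 10 ∩ BE · FD = 45]
   → E = (3/2, -11/2)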